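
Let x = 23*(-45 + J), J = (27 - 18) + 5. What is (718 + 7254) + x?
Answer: 7259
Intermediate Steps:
J = 14 (J = 9 + 5 = 14)
x = -713 (x = 23*(-45 + 14) = 23*(-31) = -713)
(718 + 7254) + x = (718 + 7254) - 713 = 7972 - 713 = 7259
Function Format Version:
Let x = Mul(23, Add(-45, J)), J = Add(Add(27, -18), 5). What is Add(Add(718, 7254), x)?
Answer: 7259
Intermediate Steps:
J = 14 (J = Add(9, 5) = 14)
x = -713 (x = Mul(23, Add(-45, 14)) = Mul(23, -31) = -713)
Add(Add(718, 7254), x) = Add(Add(718, 7254), -713) = Add(7972, -713) = 7259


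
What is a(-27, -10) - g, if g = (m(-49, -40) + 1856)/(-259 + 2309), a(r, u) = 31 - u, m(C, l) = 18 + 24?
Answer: 41076/1025 ≈ 40.074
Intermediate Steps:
m(C, l) = 42
g = 949/1025 (g = (42 + 1856)/(-259 + 2309) = 1898/2050 = 1898*(1/2050) = 949/1025 ≈ 0.92585)
a(-27, -10) - g = (31 - 1*(-10)) - 1*949/1025 = (31 + 10) - 949/1025 = 41 - 949/1025 = 41076/1025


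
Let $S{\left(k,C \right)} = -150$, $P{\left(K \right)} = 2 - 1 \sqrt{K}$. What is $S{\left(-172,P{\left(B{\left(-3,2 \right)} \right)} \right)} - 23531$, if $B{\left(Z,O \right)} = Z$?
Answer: $-23681$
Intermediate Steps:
$P{\left(K \right)} = 2 - \sqrt{K}$
$S{\left(-172,P{\left(B{\left(-3,2 \right)} \right)} \right)} - 23531 = -150 - 23531 = -23681$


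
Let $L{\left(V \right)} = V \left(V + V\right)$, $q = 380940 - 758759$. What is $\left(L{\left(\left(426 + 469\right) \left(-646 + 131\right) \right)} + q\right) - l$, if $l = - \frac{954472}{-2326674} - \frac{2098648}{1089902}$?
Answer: $\frac{269372423234242159470649}{633961661487} \approx 4.249 \cdot 10^{11}$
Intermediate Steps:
$q = -377819$
$L{\left(V \right)} = 2 V^{2}$ ($L{\left(V \right)} = V 2 V = 2 V^{2}$)
$l = - \frac{960647198752}{633961661487}$ ($l = \left(-954472\right) \left(- \frac{1}{2326674}\right) - \frac{1049324}{544951} = \frac{477236}{1163337} - \frac{1049324}{544951} = - \frac{960647198752}{633961661487} \approx -1.5153$)
$\left(L{\left(\left(426 + 469\right) \left(-646 + 131\right) \right)} + q\right) - l = \left(2 \left(\left(426 + 469\right) \left(-646 + 131\right)\right)^{2} - 377819\right) - - \frac{960647198752}{633961661487} = \left(2 \left(895 \left(-515\right)\right)^{2} - 377819\right) + \frac{960647198752}{633961661487} = \left(2 \left(-460925\right)^{2} - 377819\right) + \frac{960647198752}{633961661487} = \left(2 \cdot 212451855625 - 377819\right) + \frac{960647198752}{633961661487} = \left(424903711250 - 377819\right) + \frac{960647198752}{633961661487} = 424903333431 + \frac{960647198752}{633961661487} = \frac{269372423234242159470649}{633961661487}$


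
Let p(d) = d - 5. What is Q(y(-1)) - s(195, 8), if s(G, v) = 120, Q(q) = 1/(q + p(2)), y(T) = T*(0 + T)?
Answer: -241/2 ≈ -120.50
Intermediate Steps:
y(T) = T² (y(T) = T*T = T²)
p(d) = -5 + d
Q(q) = 1/(-3 + q) (Q(q) = 1/(q + (-5 + 2)) = 1/(q - 3) = 1/(-3 + q))
Q(y(-1)) - s(195, 8) = 1/(-3 + (-1)²) - 1*120 = 1/(-3 + 1) - 120 = 1/(-2) - 120 = -½ - 120 = -241/2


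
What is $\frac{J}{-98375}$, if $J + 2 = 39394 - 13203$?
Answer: $- \frac{26189}{98375} \approx -0.26622$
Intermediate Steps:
$J = 26189$ ($J = -2 + \left(39394 - 13203\right) = -2 + 26191 = 26189$)
$\frac{J}{-98375} = \frac{26189}{-98375} = 26189 \left(- \frac{1}{98375}\right) = - \frac{26189}{98375}$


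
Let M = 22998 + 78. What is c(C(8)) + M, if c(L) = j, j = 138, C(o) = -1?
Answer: 23214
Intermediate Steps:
c(L) = 138
M = 23076
c(C(8)) + M = 138 + 23076 = 23214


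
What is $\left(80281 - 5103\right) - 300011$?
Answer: $-224833$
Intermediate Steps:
$\left(80281 - 5103\right) - 300011 = 75178 - 300011 = -224833$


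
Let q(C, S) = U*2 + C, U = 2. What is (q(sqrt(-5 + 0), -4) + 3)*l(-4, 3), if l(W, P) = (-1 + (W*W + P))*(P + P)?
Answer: 756 + 108*I*sqrt(5) ≈ 756.0 + 241.5*I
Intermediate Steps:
l(W, P) = 2*P*(-1 + P + W**2) (l(W, P) = (-1 + (W**2 + P))*(2*P) = (-1 + (P + W**2))*(2*P) = (-1 + P + W**2)*(2*P) = 2*P*(-1 + P + W**2))
q(C, S) = 4 + C (q(C, S) = 2*2 + C = 4 + C)
(q(sqrt(-5 + 0), -4) + 3)*l(-4, 3) = ((4 + sqrt(-5 + 0)) + 3)*(2*3*(-1 + 3 + (-4)**2)) = ((4 + sqrt(-5)) + 3)*(2*3*(-1 + 3 + 16)) = ((4 + I*sqrt(5)) + 3)*(2*3*18) = (7 + I*sqrt(5))*108 = 756 + 108*I*sqrt(5)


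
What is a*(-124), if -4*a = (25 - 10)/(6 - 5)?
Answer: 465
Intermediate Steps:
a = -15/4 (a = -(25 - 10)/(4*(6 - 5)) = -15/(4*1) = -15/4 ≈ -3.7500)
a*(-124) = -15/4*(-124) = 465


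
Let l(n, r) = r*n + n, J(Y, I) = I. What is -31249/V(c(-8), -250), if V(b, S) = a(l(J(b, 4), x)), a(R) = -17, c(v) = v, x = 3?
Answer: 31249/17 ≈ 1838.2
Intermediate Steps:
l(n, r) = n + n*r (l(n, r) = n*r + n = n + n*r)
V(b, S) = -17
-31249/V(c(-8), -250) = -31249/(-17) = -31249*(-1/17) = 31249/17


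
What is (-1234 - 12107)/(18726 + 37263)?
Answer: -4447/18663 ≈ -0.23828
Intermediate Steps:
(-1234 - 12107)/(18726 + 37263) = -13341/55989 = -13341*1/55989 = -4447/18663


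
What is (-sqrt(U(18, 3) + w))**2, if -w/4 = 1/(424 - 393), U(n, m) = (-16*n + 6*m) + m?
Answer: -8281/31 ≈ -267.13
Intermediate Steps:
U(n, m) = -16*n + 7*m
w = -4/31 (w = -4/(424 - 393) = -4/31 ≈ -0.12903)
(-sqrt(U(18, 3) + w))**2 = (-sqrt((-16*18 + 7*3) - 4/31))**2 = (-sqrt((-288 + 21) - 4/31))**2 = (-sqrt(-267 - 4/31))**2 = (-sqrt(-8281/31))**2 = (-91*I*sqrt(31)/31)**2 = -8281/31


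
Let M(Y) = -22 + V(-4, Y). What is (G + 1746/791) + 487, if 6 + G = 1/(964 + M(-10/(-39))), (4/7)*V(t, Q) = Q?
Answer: 28097215585/58147201 ≈ 483.21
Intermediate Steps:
V(t, Q) = 7*Q/4
M(Y) = -22 + 7*Y/4
G = -440988/73511 (G = -6 + 1/(964 + (-22 + 7*(-10/(-39))/4)) = -6 + 1/(964 + (-22 + 7*(-10*(-1/39))/4)) = -6 + 1/(964 + (-22 + (7/4)*(10/39))) = -6 + 1/(964 + (-22 + 35/78)) = -6 + 1/(964 - 1681/78) = -6 + 1/(73511/78) = -6 + 78/73511 = -440988/73511 ≈ -5.9989)
(G + 1746/791) + 487 = (-440988/73511 + 1746/791) + 487 = -220471302/58147201 + 487 = 28097215585/58147201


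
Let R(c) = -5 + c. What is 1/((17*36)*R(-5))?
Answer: -1/6120 ≈ -0.00016340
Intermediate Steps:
1/((17*36)*R(-5)) = 1/((17*36)*(-5 - 5)) = 1/(612*(-10)) = 1/(-6120) = -1/6120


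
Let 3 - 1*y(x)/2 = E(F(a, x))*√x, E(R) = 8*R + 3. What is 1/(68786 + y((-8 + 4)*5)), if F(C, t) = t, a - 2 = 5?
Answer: 8599/591788898 - 157*I*√5/1183577796 ≈ 1.4531e-5 - 2.9661e-7*I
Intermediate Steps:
a = 7 (a = 2 + 5 = 7)
E(R) = 3 + 8*R
y(x) = 6 - 2*√x*(3 + 8*x) (y(x) = 6 - 2*(3 + 8*x)*√x = 6 - 2*√x*(3 + 8*x))
1/(68786 + y((-8 + 4)*5)) = 1/(68786 + (6 - 2*√((-8 + 4)*5)*(3 + 8*((-8 + 4)*5)))) = 1/(68786 + (6 - 2*√(-4*5)*(3 + 8*(-4*5)))) = 1/(68786 + (6 - 2*√(-20)*(3 + 8*(-20)))) = 1/(68786 + (6 - 2*2*I*√5*(3 - 160))) = 1/(68786 + (6 - 2*2*I*√5*(-157))) = 1/(68786 + (6 + 628*I*√5)) = 1/(68792 + 628*I*√5)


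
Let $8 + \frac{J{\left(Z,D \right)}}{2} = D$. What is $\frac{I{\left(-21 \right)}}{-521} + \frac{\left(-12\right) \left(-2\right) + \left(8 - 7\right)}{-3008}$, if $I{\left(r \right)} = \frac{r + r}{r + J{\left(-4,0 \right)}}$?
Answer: $- \frac{608261}{57985216} \approx -0.01049$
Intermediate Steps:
$J{\left(Z,D \right)} = -16 + 2 D$
$I{\left(r \right)} = \frac{2 r}{-16 + r}$ ($I{\left(r \right)} = \frac{r + r}{r + \left(-16 + 2 \cdot 0\right)} = \frac{2 r}{r + \left(-16 + 0\right)} = \frac{2 r}{r - 16} = \frac{2 r}{-16 + r}$)
$\frac{I{\left(-21 \right)}}{-521} + \frac{\left(-12\right) \left(-2\right) + \left(8 - 7\right)}{-3008} = \frac{2 \left(-21\right) \frac{1}{-16 - 21}}{-521} + \frac{\left(-12\right) \left(-2\right) + \left(8 - 7\right)}{-3008} = 2 \left(-21\right) \frac{1}{-37} \left(- \frac{1}{521}\right) + \left(24 + \left(8 - 7\right)\right) \left(- \frac{1}{3008}\right) = 2 \left(-21\right) \left(- \frac{1}{37}\right) \left(- \frac{1}{521}\right) + \left(24 + 1\right) \left(- \frac{1}{3008}\right) = \frac{42}{37} \left(- \frac{1}{521}\right) + 25 \left(- \frac{1}{3008}\right) = - \frac{42}{19277} - \frac{25}{3008} = - \frac{608261}{57985216}$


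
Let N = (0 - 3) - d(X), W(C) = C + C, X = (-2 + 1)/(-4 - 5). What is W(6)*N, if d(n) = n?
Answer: -112/3 ≈ -37.333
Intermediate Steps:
X = ⅑ (X = -1/(-9) = -1*(-⅑) = ⅑ ≈ 0.11111)
W(C) = 2*C
N = -28/9 (N = (0 - 3) - 1*⅑ = -3 - ⅑ = -28/9 ≈ -3.1111)
W(6)*N = (2*6)*(-28/9) = 12*(-28/9) = -112/3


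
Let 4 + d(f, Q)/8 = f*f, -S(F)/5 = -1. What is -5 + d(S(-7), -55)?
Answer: 163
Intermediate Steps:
S(F) = 5 (S(F) = -5*(-1) = 5)
d(f, Q) = -32 + 8*f² (d(f, Q) = -32 + 8*(f*f) = -32 + 8*f²)
-5 + d(S(-7), -55) = -5 + (-32 + 8*5²) = -5 + (-32 + 8*25) = -5 + (-32 + 200) = -5 + 168 = 163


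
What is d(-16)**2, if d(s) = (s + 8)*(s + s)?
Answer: 65536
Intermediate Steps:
d(s) = 2*s*(8 + s) (d(s) = (8 + s)*(2*s) = 2*s*(8 + s))
d(-16)**2 = (2*(-16)*(8 - 16))**2 = (2*(-16)*(-8))**2 = 256**2 = 65536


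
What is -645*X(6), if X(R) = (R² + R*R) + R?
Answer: -50310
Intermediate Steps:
X(R) = R + 2*R² (X(R) = (R² + R²) + R = 2*R² + R = R + 2*R²)
-645*X(6) = -3870*(1 + 2*6) = -3870*(1 + 12) = -3870*13 = -645*78 = -50310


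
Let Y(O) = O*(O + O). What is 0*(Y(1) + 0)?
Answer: 0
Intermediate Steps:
Y(O) = 2*O² (Y(O) = O*(2*O) = 2*O²)
0*(Y(1) + 0) = 0*(2*1² + 0) = 0*(2*1 + 0) = 0*(2 + 0) = 0*2 = 0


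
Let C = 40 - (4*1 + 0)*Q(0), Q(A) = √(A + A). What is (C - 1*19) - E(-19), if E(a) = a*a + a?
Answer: -321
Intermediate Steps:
Q(A) = √2*√A (Q(A) = √(2*A) = √2*√A)
E(a) = a + a² (E(a) = a² + a = a + a²)
C = 40 (C = 40 - (4*1 + 0)*√2*√0 = 40 - (4 + 0)*√2*0 = 40 - 4*0 = 40 - 1*0 = 40 + 0 = 40)
(C - 1*19) - E(-19) = (40 - 1*19) - (-19)*(1 - 19) = (40 - 19) - (-19)*(-18) = 21 - 1*342 = 21 - 342 = -321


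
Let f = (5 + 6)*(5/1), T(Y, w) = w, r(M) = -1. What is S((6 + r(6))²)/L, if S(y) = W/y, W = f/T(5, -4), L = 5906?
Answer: -11/118120 ≈ -9.3126e-5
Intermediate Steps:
f = 55 (f = 11*(5*1) = 11*5 = 55)
W = -55/4 (W = 55/(-4) = 55*(-¼) = -55/4 ≈ -13.750)
S(y) = -55/(4*y)
S((6 + r(6))²)/L = -55/(4*(6 - 1)²)/5906 = -55/(4*(5²))*(1/5906) = -55/4/25*(1/5906) = -55/4*1/25*(1/5906) = -11/20*1/5906 = -11/118120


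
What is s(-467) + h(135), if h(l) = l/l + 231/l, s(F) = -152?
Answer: -6718/45 ≈ -149.29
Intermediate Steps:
h(l) = 1 + 231/l
s(-467) + h(135) = -152 + (231 + 135)/135 = -152 + (1/135)*366 = -152 + 122/45 = -6718/45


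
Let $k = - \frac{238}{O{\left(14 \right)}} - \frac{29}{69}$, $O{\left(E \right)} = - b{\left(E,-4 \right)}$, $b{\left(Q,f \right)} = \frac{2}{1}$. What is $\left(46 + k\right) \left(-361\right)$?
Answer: $- \frac{4099516}{69} \approx -59413.0$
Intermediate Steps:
$b{\left(Q,f \right)} = 2$ ($b{\left(Q,f \right)} = 2 \cdot 1 = 2$)
$O{\left(E \right)} = -2$ ($O{\left(E \right)} = \left(-1\right) 2 = -2$)
$k = \frac{8182}{69}$ ($k = - \frac{238}{-2} - \frac{29}{69} = \left(-238\right) \left(- \frac{1}{2}\right) - \frac{29}{69} = 119 - \frac{29}{69} = \frac{8182}{69} \approx 118.58$)
$\left(46 + k\right) \left(-361\right) = \left(46 + \frac{8182}{69}\right) \left(-361\right) = \frac{11356}{69} \left(-361\right) = - \frac{4099516}{69}$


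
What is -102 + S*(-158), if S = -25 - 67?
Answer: 14434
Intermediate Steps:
S = -92
-102 + S*(-158) = -102 - 92*(-158) = -102 + 14536 = 14434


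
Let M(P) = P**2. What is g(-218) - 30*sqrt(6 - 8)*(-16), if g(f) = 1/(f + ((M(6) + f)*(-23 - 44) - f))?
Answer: 1/12194 + 480*I*sqrt(2) ≈ 8.2007e-5 + 678.82*I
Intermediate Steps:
g(f) = 1/(-2412 - 67*f) (g(f) = 1/(f + ((6**2 + f)*(-23 - 44) - f)) = 1/(f + ((36 + f)*(-67) - f)) = 1/(f + ((-2412 - 67*f) - f)) = 1/(f + (-2412 - 68*f)) = 1/(-2412 - 67*f))
g(-218) - 30*sqrt(6 - 8)*(-16) = -1/(2412 + 67*(-218)) - 30*sqrt(6 - 8)*(-16) = -1/(2412 - 14606) - 30*sqrt(-2)*(-16) = -1/(-12194) - 30*(I*sqrt(2))*(-16) = -1*(-1/12194) - 30*I*sqrt(2)*(-16) = 1/12194 - (-480)*I*sqrt(2) = 1/12194 + 480*I*sqrt(2)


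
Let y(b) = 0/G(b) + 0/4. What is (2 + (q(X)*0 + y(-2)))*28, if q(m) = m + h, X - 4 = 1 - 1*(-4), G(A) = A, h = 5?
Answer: 56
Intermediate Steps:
X = 9 (X = 4 + (1 - 1*(-4)) = 4 + (1 + 4) = 4 + 5 = 9)
y(b) = 0 (y(b) = 0/b + 0/4 = 0 + 0*(¼) = 0 + 0 = 0)
q(m) = 5 + m (q(m) = m + 5 = 5 + m)
(2 + (q(X)*0 + y(-2)))*28 = (2 + ((5 + 9)*0 + 0))*28 = (2 + (14*0 + 0))*28 = (2 + (0 + 0))*28 = (2 + 0)*28 = 2*28 = 56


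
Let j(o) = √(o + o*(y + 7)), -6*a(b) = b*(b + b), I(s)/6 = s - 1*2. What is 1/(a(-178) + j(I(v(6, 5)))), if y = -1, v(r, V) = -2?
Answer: -23763/250969342 - 9*I*√42/501938684 ≈ -9.4685e-5 - 1.162e-7*I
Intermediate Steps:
I(s) = -12 + 6*s (I(s) = 6*(s - 1*2) = 6*(s - 2) = 6*(-2 + s) = -12 + 6*s)
a(b) = -b²/3 (a(b) = -b*(b + b)/6 = -b*2*b/6 = -b²/3)
j(o) = √7*√o (j(o) = √(o + o*(-1 + 7)) = √(o + o*6) = √(o + 6*o) = √(7*o) = √7*√o)
1/(a(-178) + j(I(v(6, 5)))) = 1/(-⅓*(-178)² + √7*√(-12 + 6*(-2))) = 1/(-⅓*31684 + √7*√(-12 - 12)) = 1/(-31684/3 + √7*√(-24)) = 1/(-31684/3 + √7*(2*I*√6)) = 1/(-31684/3 + 2*I*√42)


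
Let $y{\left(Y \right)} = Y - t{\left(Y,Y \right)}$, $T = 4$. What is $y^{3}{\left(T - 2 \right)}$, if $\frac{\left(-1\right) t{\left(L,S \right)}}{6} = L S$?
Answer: $17576$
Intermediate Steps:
$t{\left(L,S \right)} = - 6 L S$
$y{\left(Y \right)} = Y + 6 Y^{2}$ ($y{\left(Y \right)} = Y - - 6 Y Y = Y - - 6 Y^{2} = Y + 6 Y^{2}$)
$y^{3}{\left(T - 2 \right)} = \left(\left(4 - 2\right) \left(1 + 6 \left(4 - 2\right)\right)\right)^{3} = \left(2 \left(1 + 6 \cdot 2\right)\right)^{3} = \left(2 \left(1 + 12\right)\right)^{3} = \left(2 \cdot 13\right)^{3} = 26^{3} = 17576$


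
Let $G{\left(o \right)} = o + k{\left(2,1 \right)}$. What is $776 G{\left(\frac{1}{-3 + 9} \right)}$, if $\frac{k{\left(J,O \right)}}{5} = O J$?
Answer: $\frac{23668}{3} \approx 7889.3$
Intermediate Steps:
$k{\left(J,O \right)} = 5 J O$ ($k{\left(J,O \right)} = 5 O J = 5 J O$)
$G{\left(o \right)} = 10 + o$ ($G{\left(o \right)} = o + 5 \cdot 2 \cdot 1 = o + 10 = 10 + o$)
$776 G{\left(\frac{1}{-3 + 9} \right)} = 776 \left(10 + \frac{1}{-3 + 9}\right) = 776 \left(10 + \frac{1}{6}\right) = 776 \cdot \frac{61}{6} = \frac{23668}{3}$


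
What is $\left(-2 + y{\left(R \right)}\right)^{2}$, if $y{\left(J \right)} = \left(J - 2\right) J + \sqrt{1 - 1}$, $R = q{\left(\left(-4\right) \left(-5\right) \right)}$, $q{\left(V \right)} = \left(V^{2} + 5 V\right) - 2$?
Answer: $61011964036$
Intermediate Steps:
$q{\left(V \right)} = -2 + V^{2} + 5 V$
$R = 498$ ($R = -2 + \left(\left(-4\right) \left(-5\right)\right)^{2} + 5 \left(\left(-4\right) \left(-5\right)\right) = -2 + 20^{2} + 5 \cdot 20 = -2 + 400 + 100 = 498$)
$y{\left(J \right)} = J \left(-2 + J\right)$ ($y{\left(J \right)} = \left(-2 + J\right) J + \sqrt{0} = J \left(-2 + J\right) + 0 = J \left(-2 + J\right)$)
$\left(-2 + y{\left(R \right)}\right)^{2} = \left(-2 + 498 \left(-2 + 498\right)\right)^{2} = \left(-2 + 498 \cdot 496\right)^{2} = \left(-2 + 247008\right)^{2} = 247006^{2} = 61011964036$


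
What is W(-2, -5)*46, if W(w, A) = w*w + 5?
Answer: 414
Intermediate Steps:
W(w, A) = 5 + w**2 (W(w, A) = w**2 + 5 = 5 + w**2)
W(-2, -5)*46 = (5 + (-2)**2)*46 = (5 + 4)*46 = 9*46 = 414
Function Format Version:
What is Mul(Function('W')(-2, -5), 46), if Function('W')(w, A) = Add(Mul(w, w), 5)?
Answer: 414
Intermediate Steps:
Function('W')(w, A) = Add(5, Pow(w, 2)) (Function('W')(w, A) = Add(Pow(w, 2), 5) = Add(5, Pow(w, 2)))
Mul(Function('W')(-2, -5), 46) = Mul(Add(5, Pow(-2, 2)), 46) = Mul(Add(5, 4), 46) = Mul(9, 46) = 414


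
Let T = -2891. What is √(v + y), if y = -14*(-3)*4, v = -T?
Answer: √3059 ≈ 55.308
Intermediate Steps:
v = 2891 (v = -1*(-2891) = 2891)
y = 168 (y = 42*4 = 168)
√(v + y) = √(2891 + 168) = √3059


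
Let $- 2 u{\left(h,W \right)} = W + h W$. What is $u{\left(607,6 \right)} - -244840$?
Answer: $243016$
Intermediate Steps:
$u{\left(h,W \right)} = - \frac{W}{2} - \frac{W h}{2}$ ($u{\left(h,W \right)} = - \frac{W + h W}{2} = - \frac{W + W h}{2} = - \frac{W}{2} - \frac{W h}{2}$)
$u{\left(607,6 \right)} - -244840 = \left(- \frac{1}{2}\right) 6 \left(1 + 607\right) - -244840 = \left(- \frac{1}{2}\right) 6 \cdot 608 + 244840 = -1824 + 244840 = 243016$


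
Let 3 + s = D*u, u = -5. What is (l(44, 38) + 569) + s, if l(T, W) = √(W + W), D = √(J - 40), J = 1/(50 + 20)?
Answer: 566 + 2*√19 - 3*I*√21770/14 ≈ 574.72 - 31.617*I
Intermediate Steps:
J = 1/70 ≈ 0.014286
D = 3*I*√21770/70 (D = √(1/70 - 40) = √(-2799/70) = 3*I*√21770/70 ≈ 6.3234*I)
l(T, W) = √2*√W (l(T, W) = √(2*W) = √2*√W)
s = -3 - 3*I*√21770/14 (s = -3 + (3*I*√21770/70)*(-5) = -3 - 3*I*√21770/14 ≈ -3.0 - 31.617*I)
(l(44, 38) + 569) + s = (√2*√38 + 569) + (-3 - 3*I*√21770/14) = (2*√19 + 569) + (-3 - 3*I*√21770/14) = (569 + 2*√19) + (-3 - 3*I*√21770/14) = 566 + 2*√19 - 3*I*√21770/14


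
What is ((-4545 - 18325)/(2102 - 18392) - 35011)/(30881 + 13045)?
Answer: -28515316/35777727 ≈ -0.79701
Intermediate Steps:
((-4545 - 18325)/(2102 - 18392) - 35011)/(30881 + 13045) = (-22870/(-16290) - 35011)/43926 = (-22870*(-1/16290) - 35011)*(1/43926) = (2287/1629 - 35011)*(1/43926) = -57030632/1629*1/43926 = -28515316/35777727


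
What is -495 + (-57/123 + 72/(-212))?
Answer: -1077380/2173 ≈ -495.80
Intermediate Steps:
-495 + (-57/123 + 72/(-212)) = -495 + (-57*1/123 + 72*(-1/212)) = -495 + (-19/41 - 18/53) = -495 - 1745/2173 = -1077380/2173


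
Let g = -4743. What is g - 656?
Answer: -5399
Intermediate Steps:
g - 656 = -4743 - 656 = -5399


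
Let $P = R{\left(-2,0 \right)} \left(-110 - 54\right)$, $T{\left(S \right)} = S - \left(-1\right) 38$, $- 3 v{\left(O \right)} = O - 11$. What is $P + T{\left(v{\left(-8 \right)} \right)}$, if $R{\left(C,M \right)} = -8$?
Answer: $\frac{4069}{3} \approx 1356.3$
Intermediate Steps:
$v{\left(O \right)} = \frac{11}{3} - \frac{O}{3}$ ($v{\left(O \right)} = - \frac{O - 11}{3} = - \frac{-11 + O}{3} = \frac{11}{3} - \frac{O}{3}$)
$T{\left(S \right)} = 38 + S$ ($T{\left(S \right)} = S - -38 = S + 38 = 38 + S$)
$P = 1312$ ($P = - 8 \left(-110 - 54\right) = \left(-8\right) \left(-164\right) = 1312$)
$P + T{\left(v{\left(-8 \right)} \right)} = 1312 + \left(38 + \left(\frac{11}{3} - - \frac{8}{3}\right)\right) = 1312 + \left(38 + \left(\frac{11}{3} + \frac{8}{3}\right)\right) = 1312 + \left(38 + \frac{19}{3}\right) = 1312 + \frac{133}{3} = \frac{4069}{3}$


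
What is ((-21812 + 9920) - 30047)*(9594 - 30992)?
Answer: 897410722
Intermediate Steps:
((-21812 + 9920) - 30047)*(9594 - 30992) = (-11892 - 30047)*(-21398) = -41939*(-21398) = 897410722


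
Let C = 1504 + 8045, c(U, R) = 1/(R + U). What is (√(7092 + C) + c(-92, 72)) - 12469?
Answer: -246801/20 ≈ -12340.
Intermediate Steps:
C = 9549
(√(7092 + C) + c(-92, 72)) - 12469 = (√(7092 + 9549) + 1/(72 - 92)) - 12469 = (√16641 + 1/(-20)) - 12469 = (129 - 1/20) - 12469 = 2579/20 - 12469 = -246801/20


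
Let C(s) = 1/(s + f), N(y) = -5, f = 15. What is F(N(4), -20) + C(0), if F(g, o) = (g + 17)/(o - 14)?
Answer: -73/255 ≈ -0.28627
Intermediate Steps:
F(g, o) = (17 + g)/(-14 + o)
C(s) = 1/(15 + s) (C(s) = 1/(s + 15) = 1/(15 + s))
F(N(4), -20) + C(0) = (17 - 5)/(-14 - 20) + 1/(15 + 0) = 12/(-34) + 1/15 = -1/34*12 + 1/15 = -6/17 + 1/15 = -73/255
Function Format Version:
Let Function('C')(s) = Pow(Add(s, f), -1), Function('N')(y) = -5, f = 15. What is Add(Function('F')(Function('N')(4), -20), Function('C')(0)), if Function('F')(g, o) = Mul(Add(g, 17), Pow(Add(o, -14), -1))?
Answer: Rational(-73, 255) ≈ -0.28627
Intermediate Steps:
Function('F')(g, o) = Mul(Pow(Add(-14, o), -1), Add(17, g)) (Function('F')(g, o) = Mul(Add(17, g), Pow(Add(-14, o), -1)) = Mul(Pow(Add(-14, o), -1), Add(17, g)))
Function('C')(s) = Pow(Add(15, s), -1) (Function('C')(s) = Pow(Add(s, 15), -1) = Pow(Add(15, s), -1))
Add(Function('F')(Function('N')(4), -20), Function('C')(0)) = Add(Mul(Pow(Add(-14, -20), -1), Add(17, -5)), Pow(Add(15, 0), -1)) = Add(Mul(Pow(-34, -1), 12), Pow(15, -1)) = Add(Mul(Rational(-1, 34), 12), Rational(1, 15)) = Add(Rational(-6, 17), Rational(1, 15)) = Rational(-73, 255)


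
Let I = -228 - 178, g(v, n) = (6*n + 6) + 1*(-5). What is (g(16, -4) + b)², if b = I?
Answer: 184041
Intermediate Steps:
g(v, n) = 1 + 6*n (g(v, n) = (6 + 6*n) - 5 = 1 + 6*n)
I = -406
b = -406
(g(16, -4) + b)² = ((1 + 6*(-4)) - 406)² = ((1 - 24) - 406)² = (-23 - 406)² = (-429)² = 184041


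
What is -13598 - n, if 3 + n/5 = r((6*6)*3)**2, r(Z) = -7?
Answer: -13828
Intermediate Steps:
n = 230 (n = -15 + 5*(-7)**2 = -15 + 5*49 = -15 + 245 = 230)
-13598 - n = -13598 - 1*230 = -13598 - 230 = -13828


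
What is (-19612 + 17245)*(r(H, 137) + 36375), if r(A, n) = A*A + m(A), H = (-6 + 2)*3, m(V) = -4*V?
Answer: -86554089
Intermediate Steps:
H = -12 (H = -4*3 = -12)
r(A, n) = A² - 4*A (r(A, n) = A*A - 4*A = A² - 4*A)
(-19612 + 17245)*(r(H, 137) + 36375) = (-19612 + 17245)*(-12*(-4 - 12) + 36375) = -2367*(-12*(-16) + 36375) = -2367*(192 + 36375) = -2367*36567 = -86554089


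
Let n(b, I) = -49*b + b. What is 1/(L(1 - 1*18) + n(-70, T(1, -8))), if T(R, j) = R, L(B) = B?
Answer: 1/3343 ≈ 0.00029913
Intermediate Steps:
n(b, I) = -48*b
1/(L(1 - 1*18) + n(-70, T(1, -8))) = 1/((1 - 1*18) - 48*(-70)) = 1/((1 - 18) + 3360) = 1/(-17 + 3360) = 1/3343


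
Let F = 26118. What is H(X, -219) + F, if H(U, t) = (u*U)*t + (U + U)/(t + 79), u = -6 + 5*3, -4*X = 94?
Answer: 10141157/140 ≈ 72437.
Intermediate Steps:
X = -47/2 (X = -¼*94 = -47/2 ≈ -23.500)
u = 9 (u = -6 + 15 = 9)
H(U, t) = 2*U/(79 + t) + 9*U*t (H(U, t) = (9*U)*t + (U + U)/(t + 79) = 9*U*t + (2*U)/(79 + t) = 9*U*t + 2*U/(79 + t) = 2*U/(79 + t) + 9*U*t)
H(X, -219) + F = -47*(2 + 9*(-219)² + 711*(-219))/(2*(79 - 219)) + 26118 = -47/2*(2 + 9*47961 - 155709)/(-140) + 26118 = -47/2*(-1/140)*(2 + 431649 - 155709) + 26118 = -47/2*(-1/140)*275942 + 26118 = 6484637/140 + 26118 = 10141157/140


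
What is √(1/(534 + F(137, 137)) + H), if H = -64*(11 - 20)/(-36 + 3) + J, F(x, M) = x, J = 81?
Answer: 4*√1788215/671 ≈ 7.9716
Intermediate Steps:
H = 699/11 (H = -64*(11 - 20)/(-36 + 3) + 81 = -(-576)/(-33) + 81 = -(-576)*(-1)/33 + 81 = -64*3/11 + 81 = -192/11 + 81 = 699/11 ≈ 63.545)
√(1/(534 + F(137, 137)) + H) = √(1/(534 + 137) + 699/11) = √(1/671 + 699/11) = √(42640/671) = 4*√1788215/671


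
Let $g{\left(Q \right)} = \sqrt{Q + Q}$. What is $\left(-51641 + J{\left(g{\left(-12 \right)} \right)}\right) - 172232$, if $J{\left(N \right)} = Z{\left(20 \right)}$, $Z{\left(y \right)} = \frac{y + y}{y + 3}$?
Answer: $- \frac{5149039}{23} \approx -2.2387 \cdot 10^{5}$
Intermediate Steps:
$g{\left(Q \right)} = \sqrt{2} \sqrt{Q}$ ($g{\left(Q \right)} = \sqrt{2 Q} = \sqrt{2} \sqrt{Q}$)
$Z{\left(y \right)} = \frac{2 y}{3 + y}$
$J{\left(N \right)} = \frac{40}{23}$ ($J{\left(N \right)} = 2 \cdot 20 \frac{1}{3 + 20} = 2 \cdot 20 \cdot \frac{1}{23} = \frac{40}{23}$)
$\left(-51641 + J{\left(g{\left(-12 \right)} \right)}\right) - 172232 = \left(-51641 + \frac{40}{23}\right) - 172232 = - \frac{1187703}{23} - 172232 = - \frac{5149039}{23}$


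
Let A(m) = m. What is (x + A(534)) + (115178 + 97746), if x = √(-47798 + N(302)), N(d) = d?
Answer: 213458 + 2*I*√11874 ≈ 2.1346e+5 + 217.94*I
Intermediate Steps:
x = 2*I*√11874 (x = √(-47798 + 302) = √(-47496) = 2*I*√11874 ≈ 217.94*I)
(x + A(534)) + (115178 + 97746) = (2*I*√11874 + 534) + (115178 + 97746) = (534 + 2*I*√11874) + 212924 = 213458 + 2*I*√11874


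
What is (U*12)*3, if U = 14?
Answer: 504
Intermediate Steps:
(U*12)*3 = (14*12)*3 = 168*3 = 504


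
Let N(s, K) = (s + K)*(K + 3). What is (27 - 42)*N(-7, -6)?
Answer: -585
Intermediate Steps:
N(s, K) = (3 + K)*(K + s) (N(s, K) = (K + s)*(3 + K) = (3 + K)*(K + s))
(27 - 42)*N(-7, -6) = (27 - 42)*((-6)**2 + 3*(-6) + 3*(-7) - 6*(-7)) = -15*(36 - 18 - 21 + 42) = -15*39 = -585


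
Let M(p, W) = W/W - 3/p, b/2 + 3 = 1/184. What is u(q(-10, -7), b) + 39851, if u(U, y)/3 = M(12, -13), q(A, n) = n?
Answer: 159413/4 ≈ 39853.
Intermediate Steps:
b = -551/92 (b = -6 + 2/184 = -6 + 2*(1/184) = -6 + 1/92 = -551/92 ≈ -5.9891)
M(p, W) = 1 - 3/p
u(U, y) = 9/4 (u(U, y) = 3*((-3 + 12)/12) = 3*((1/12)*9) = 3*(¾) = 9/4)
u(q(-10, -7), b) + 39851 = 9/4 + 39851 = 159413/4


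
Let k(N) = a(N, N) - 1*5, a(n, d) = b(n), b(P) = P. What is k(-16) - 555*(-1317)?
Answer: 730914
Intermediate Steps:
a(n, d) = n
k(N) = -5 + N (k(N) = N - 1*5 = N - 5 = -5 + N)
k(-16) - 555*(-1317) = (-5 - 16) - 555*(-1317) = -21 + 730935 = 730914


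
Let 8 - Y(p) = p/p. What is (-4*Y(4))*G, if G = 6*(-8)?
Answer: 1344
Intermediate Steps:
Y(p) = 7 (Y(p) = 8 - p/p = 8 - 1*1 = 8 - 1 = 7)
G = -48
(-4*Y(4))*G = -4*7*(-48) = -28*(-48) = 1344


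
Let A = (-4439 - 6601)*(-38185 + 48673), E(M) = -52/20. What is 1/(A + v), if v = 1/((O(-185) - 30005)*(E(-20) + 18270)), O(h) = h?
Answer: -551492806/63855984304581121 ≈ -8.6365e-9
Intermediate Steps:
E(M) = -13/5 (E(M) = -52*1/20 = -13/5)
v = -1/551492806 (v = 1/((-185 - 30005)*(-13/5 + 18270)) = 1/(-30190*91337/5) = 1/(-551492806) = -1/551492806 ≈ -1.8133e-9)
A = -115787520 (A = -11040*10488 = -115787520)
1/(A + v) = 1/(-115787520 - 1/551492806) = 1/(-63855984304581121/551492806) = -551492806/63855984304581121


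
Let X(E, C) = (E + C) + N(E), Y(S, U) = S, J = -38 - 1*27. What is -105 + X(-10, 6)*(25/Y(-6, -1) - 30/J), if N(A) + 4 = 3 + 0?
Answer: -6745/78 ≈ -86.474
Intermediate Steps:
J = -65 (J = -38 - 27 = -65)
N(A) = -1 (N(A) = -4 + (3 + 0) = -4 + 3 = -1)
X(E, C) = -1 + C + E (X(E, C) = (E + C) - 1 = (C + E) - 1 = -1 + C + E)
-105 + X(-10, 6)*(25/Y(-6, -1) - 30/J) = -105 + (-1 + 6 - 10)*(25/(-6) - 30/(-65)) = -105 - 5*(25*(-1/6) - 30*(-1/65)) = -105 - 5*(-25/6 + 6/13) = -105 - 5*(-289/78) = -105 + 1445/78 = -6745/78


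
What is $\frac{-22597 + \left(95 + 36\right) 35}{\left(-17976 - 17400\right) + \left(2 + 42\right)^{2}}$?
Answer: $\frac{237}{440} \approx 0.53864$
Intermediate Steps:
$\frac{-22597 + \left(95 + 36\right) 35}{\left(-17976 - 17400\right) + \left(2 + 42\right)^{2}} = \frac{-22597 + 131 \cdot 35}{\left(-17976 - 17400\right) + 44^{2}} = \frac{-22597 + 4585}{-35376 + 1936} = - \frac{18012}{-33440} = \left(-18012\right) \left(- \frac{1}{33440}\right) = \frac{237}{440}$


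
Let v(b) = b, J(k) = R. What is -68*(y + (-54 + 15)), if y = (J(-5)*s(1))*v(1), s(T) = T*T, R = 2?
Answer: 2516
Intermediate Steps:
s(T) = T**2
J(k) = 2
y = 2 (y = (2*1**2)*1 = (2*1)*1 = 2*1 = 2)
-68*(y + (-54 + 15)) = -68*(2 + (-54 + 15)) = -68*(2 - 39) = -68*(-37) = 2516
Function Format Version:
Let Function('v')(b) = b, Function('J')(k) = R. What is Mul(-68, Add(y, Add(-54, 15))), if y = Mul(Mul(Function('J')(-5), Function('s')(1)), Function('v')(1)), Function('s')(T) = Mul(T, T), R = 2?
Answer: 2516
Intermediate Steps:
Function('s')(T) = Pow(T, 2)
Function('J')(k) = 2
y = 2 (y = Mul(Mul(2, Pow(1, 2)), 1) = Mul(Mul(2, 1), 1) = Mul(2, 1) = 2)
Mul(-68, Add(y, Add(-54, 15))) = Mul(-68, Add(2, Add(-54, 15))) = Mul(-68, Add(2, -39)) = Mul(-68, -37) = 2516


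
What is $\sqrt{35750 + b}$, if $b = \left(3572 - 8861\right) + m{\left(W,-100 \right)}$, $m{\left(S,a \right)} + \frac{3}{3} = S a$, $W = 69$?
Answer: $2 \sqrt{5890} \approx 153.49$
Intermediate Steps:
$m{\left(S,a \right)} = -1 + S a$
$b = -12190$ ($b = \left(3572 - 8861\right) + \left(-1 + 69 \left(-100\right)\right) = -5289 - 6901 = -12190$)
$\sqrt{35750 + b} = \sqrt{35750 - 12190} = \sqrt{23560} = 2 \sqrt{5890}$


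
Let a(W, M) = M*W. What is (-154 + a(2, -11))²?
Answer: 30976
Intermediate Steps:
(-154 + a(2, -11))² = (-154 - 11*2)² = (-154 - 22)² = (-176)² = 30976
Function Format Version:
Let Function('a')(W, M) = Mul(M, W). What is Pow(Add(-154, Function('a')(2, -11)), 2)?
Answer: 30976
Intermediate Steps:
Pow(Add(-154, Function('a')(2, -11)), 2) = Pow(Add(-154, Mul(-11, 2)), 2) = Pow(Add(-154, -22), 2) = Pow(-176, 2) = 30976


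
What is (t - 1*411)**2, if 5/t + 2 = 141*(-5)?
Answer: 84437898724/499849 ≈ 1.6893e+5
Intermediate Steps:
t = -5/707 (t = 5/(-2 + 141*(-5)) = 5/(-2 - 705) = 5/(-707) = 5*(-1/707) = -5/707 ≈ -0.0070721)
(t - 1*411)**2 = (-5/707 - 1*411)**2 = (-5/707 - 411)**2 = (-290582/707)**2 = 84437898724/499849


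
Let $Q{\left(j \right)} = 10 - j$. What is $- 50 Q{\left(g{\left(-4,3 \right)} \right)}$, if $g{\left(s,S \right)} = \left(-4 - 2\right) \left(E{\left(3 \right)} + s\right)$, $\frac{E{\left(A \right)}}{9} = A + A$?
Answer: $-15500$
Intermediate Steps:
$E{\left(A \right)} = 18 A$ ($E{\left(A \right)} = 9 \left(A + A\right) = 9 \cdot 2 A = 18 A$)
$g{\left(s,S \right)} = -324 - 6 s$ ($g{\left(s,S \right)} = \left(-4 - 2\right) \left(18 \cdot 3 + s\right) = - 6 \left(54 + s\right) = -324 - 6 s$)
$- 50 Q{\left(g{\left(-4,3 \right)} \right)} = - 50 \left(10 - \left(-324 - -24\right)\right) = - 50 \left(10 - \left(-324 + 24\right)\right) = - 50 \left(10 - -300\right) = - 50 \left(10 + 300\right) = \left(-50\right) 310 = -15500$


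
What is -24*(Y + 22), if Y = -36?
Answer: 336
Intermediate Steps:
-24*(Y + 22) = -24*(-36 + 22) = -24*(-14) = 336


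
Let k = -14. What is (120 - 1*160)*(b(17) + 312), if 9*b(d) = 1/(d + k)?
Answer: -337000/27 ≈ -12481.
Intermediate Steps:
b(d) = 1/(9*(-14 + d)) (b(d) = 1/(9*(d - 14)) = 1/(9*(-14 + d)))
(120 - 1*160)*(b(17) + 312) = (120 - 1*160)*(1/(9*(-14 + 17)) + 312) = (120 - 160)*((⅑)/3 + 312) = -40*((⅑)*(⅓) + 312) = -40*(1/27 + 312) = -40*8425/27 = -337000/27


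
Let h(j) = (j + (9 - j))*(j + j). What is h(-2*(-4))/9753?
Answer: 48/3251 ≈ 0.014765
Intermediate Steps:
h(j) = 18*j (h(j) = 9*(2*j) = 18*j)
h(-2*(-4))/9753 = (18*(-2*(-4)))/9753 = (18*8)*(1/9753) = 144*(1/9753) = 48/3251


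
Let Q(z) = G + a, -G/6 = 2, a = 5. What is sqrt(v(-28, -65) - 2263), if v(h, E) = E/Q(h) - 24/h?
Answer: I*sqrt(110390)/7 ≈ 47.464*I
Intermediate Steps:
G = -12 (G = -6*2 = -12)
Q(z) = -7 (Q(z) = -12 + 5 = -7)
v(h, E) = -24/h - E/7 (v(h, E) = E/(-7) - 24/h = E*(-1/7) - 24/h = -E/7 - 24/h = -24/h - E/7)
sqrt(v(-28, -65) - 2263) = sqrt((-24/(-28) - 1/7*(-65)) - 2263) = sqrt((-24*(-1/28) + 65/7) - 2263) = sqrt((6/7 + 65/7) - 2263) = sqrt(71/7 - 2263) = sqrt(-15770/7) = I*sqrt(110390)/7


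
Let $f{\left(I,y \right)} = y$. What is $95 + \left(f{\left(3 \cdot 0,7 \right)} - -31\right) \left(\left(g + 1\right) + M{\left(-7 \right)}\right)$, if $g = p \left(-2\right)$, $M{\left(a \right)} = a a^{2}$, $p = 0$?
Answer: $-12901$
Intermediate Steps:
$M{\left(a \right)} = a^{3}$
$g = 0$ ($g = 0 \left(-2\right) = 0$)
$95 + \left(f{\left(3 \cdot 0,7 \right)} - -31\right) \left(\left(g + 1\right) + M{\left(-7 \right)}\right) = 95 + \left(7 - -31\right) \left(\left(0 + 1\right) + \left(-7\right)^{3}\right) = 95 + \left(7 + 31\right) \left(1 - 343\right) = 95 + 38 \left(-342\right) = 95 - 12996 = -12901$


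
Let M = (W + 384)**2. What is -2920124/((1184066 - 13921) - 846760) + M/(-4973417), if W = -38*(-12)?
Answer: -14751174799708/1608328456545 ≈ -9.1717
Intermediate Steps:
W = 456
M = 705600 (M = (456 + 384)**2 = 840**2 = 705600)
-2920124/((1184066 - 13921) - 846760) + M/(-4973417) = -2920124/((1184066 - 13921) - 846760) + 705600/(-4973417) = -2920124/(1170145 - 846760) + 705600*(-1/4973417) = -2920124/323385 - 705600/4973417 = -14751174799708/1608328456545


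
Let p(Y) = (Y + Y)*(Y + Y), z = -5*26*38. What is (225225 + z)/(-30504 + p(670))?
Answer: 220285/1765096 ≈ 0.12480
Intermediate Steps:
z = -4940 (z = -130*38 = -4940)
p(Y) = 4*Y² (p(Y) = (2*Y)*(2*Y) = 4*Y²)
(225225 + z)/(-30504 + p(670)) = (225225 - 4940)/(-30504 + 4*670²) = 220285/(-30504 + 4*448900) = 220285/(-30504 + 1795600) = 220285/1765096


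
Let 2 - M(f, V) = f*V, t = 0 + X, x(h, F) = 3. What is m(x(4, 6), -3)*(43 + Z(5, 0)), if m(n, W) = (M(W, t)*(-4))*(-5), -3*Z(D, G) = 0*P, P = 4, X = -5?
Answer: -11180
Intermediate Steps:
t = -5 (t = 0 - 5 = -5)
M(f, V) = 2 - V*f (M(f, V) = 2 - f*V = 2 - V*f)
Z(D, G) = 0 (Z(D, G) = -0*4 = -⅓*0 = 0)
m(n, W) = 40 + 100*W (m(n, W) = ((2 - 1*(-5)*W)*(-4))*(-5) = ((2 + 5*W)*(-4))*(-5) = (-8 - 20*W)*(-5) = 40 + 100*W)
m(x(4, 6), -3)*(43 + Z(5, 0)) = (40 + 100*(-3))*(43 + 0) = (40 - 300)*43 = -260*43 = -11180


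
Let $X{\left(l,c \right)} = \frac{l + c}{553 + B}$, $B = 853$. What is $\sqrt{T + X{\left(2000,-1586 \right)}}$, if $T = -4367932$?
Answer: $\frac{i \sqrt{2158671160267}}{703} \approx 2090.0 i$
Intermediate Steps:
$X{\left(l,c \right)} = \frac{c}{1406} + \frac{l}{1406}$ ($X{\left(l,c \right)} = \frac{l + c}{553 + 853} = \frac{c + l}{1406} = \left(c + l\right) \frac{1}{1406} = \frac{c}{1406} + \frac{l}{1406}$)
$\sqrt{T + X{\left(2000,-1586 \right)}} = \sqrt{-4367932 + \left(\frac{1}{1406} \left(-1586\right) + \frac{1}{1406} \cdot 2000\right)} = \sqrt{-4367932 + \left(- \frac{793}{703} + \frac{1000}{703}\right)} = \sqrt{-4367932 + \frac{207}{703}} = \sqrt{- \frac{3070655989}{703}} = \frac{i \sqrt{2158671160267}}{703}$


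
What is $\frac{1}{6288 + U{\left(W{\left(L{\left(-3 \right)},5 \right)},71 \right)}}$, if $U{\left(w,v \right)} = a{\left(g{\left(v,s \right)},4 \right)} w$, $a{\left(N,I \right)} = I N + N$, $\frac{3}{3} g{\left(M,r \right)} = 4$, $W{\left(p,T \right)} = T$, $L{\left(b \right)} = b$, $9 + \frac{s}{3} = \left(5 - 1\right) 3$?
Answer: $\frac{1}{6388} \approx 0.00015654$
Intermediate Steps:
$s = 9$ ($s = -27 + 3 \left(5 - 1\right) 3 = -27 + 3 \cdot 4 \cdot 3 = -27 + 3 \cdot 12 = -27 + 36 = 9$)
$g{\left(M,r \right)} = 4$
$a{\left(N,I \right)} = N + I N$
$U{\left(w,v \right)} = 20 w$ ($U{\left(w,v \right)} = 4 \left(1 + 4\right) w = 4 \cdot 5 w = 20 w$)
$\frac{1}{6288 + U{\left(W{\left(L{\left(-3 \right)},5 \right)},71 \right)}} = \frac{1}{6288 + 20 \cdot 5} = \frac{1}{6288 + 100} = \frac{1}{6388}$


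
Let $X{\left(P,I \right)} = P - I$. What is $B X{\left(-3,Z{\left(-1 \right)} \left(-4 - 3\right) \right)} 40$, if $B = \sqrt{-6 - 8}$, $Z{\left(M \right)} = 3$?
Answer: $720 i \sqrt{14} \approx 2694.0 i$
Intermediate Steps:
$B = i \sqrt{14}$ ($B = \sqrt{-14} = i \sqrt{14} \approx 3.7417 i$)
$B X{\left(-3,Z{\left(-1 \right)} \left(-4 - 3\right) \right)} 40 = i \sqrt{14} \left(-3 - 3 \left(-4 - 3\right)\right) 40 = i \sqrt{14} \left(-3 - 3 \left(-7\right)\right) 40 = i \sqrt{14} \left(-3 - -21\right) 40 = i \sqrt{14} \left(-3 + 21\right) 40 = i \sqrt{14} \cdot 18 \cdot 40 = 18 i \sqrt{14} \cdot 40 = 720 i \sqrt{14}$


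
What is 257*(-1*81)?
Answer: -20817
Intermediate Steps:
257*(-1*81) = 257*(-81) = -20817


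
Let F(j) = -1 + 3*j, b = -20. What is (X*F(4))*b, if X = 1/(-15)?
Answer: 44/3 ≈ 14.667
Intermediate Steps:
X = -1/15 ≈ -0.066667
(X*F(4))*b = -(-1 + 3*4)/15*(-20) = -(-1 + 12)/15*(-20) = -1/15*11*(-20) = -11/15*(-20) = 44/3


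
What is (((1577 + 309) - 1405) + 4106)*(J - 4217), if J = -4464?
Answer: -39819747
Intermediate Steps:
(((1577 + 309) - 1405) + 4106)*(J - 4217) = (((1577 + 309) - 1405) + 4106)*(-4464 - 4217) = ((1886 - 1405) + 4106)*(-8681) = (481 + 4106)*(-8681) = 4587*(-8681) = -39819747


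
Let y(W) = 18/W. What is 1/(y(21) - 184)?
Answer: -7/1282 ≈ -0.0054602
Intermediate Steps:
1/(y(21) - 184) = 1/(18/21 - 184) = 1/(18*(1/21) - 184) = 1/(6/7 - 184) = 1/(-1282/7) = -7/1282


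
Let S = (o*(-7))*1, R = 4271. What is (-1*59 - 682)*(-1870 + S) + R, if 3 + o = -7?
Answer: 1338071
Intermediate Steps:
o = -10 (o = -3 - 7 = -10)
S = 70 (S = -10*(-7)*1 = 70*1 = 70)
(-1*59 - 682)*(-1870 + S) + R = (-1*59 - 682)*(-1870 + 70) + 4271 = (-59 - 682)*(-1800) + 4271 = -741*(-1800) + 4271 = 1333800 + 4271 = 1338071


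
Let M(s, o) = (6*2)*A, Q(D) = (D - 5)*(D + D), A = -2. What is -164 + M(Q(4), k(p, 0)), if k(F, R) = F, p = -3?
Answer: -188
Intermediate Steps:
Q(D) = 2*D*(-5 + D) (Q(D) = (-5 + D)*(2*D) = 2*D*(-5 + D))
M(s, o) = -24 (M(s, o) = (6*2)*(-2) = 12*(-2) = -24)
-164 + M(Q(4), k(p, 0)) = -164 - 24 = -188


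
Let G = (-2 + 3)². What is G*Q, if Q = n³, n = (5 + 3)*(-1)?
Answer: -512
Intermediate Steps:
n = -8 (n = 8*(-1) = -8)
Q = -512 (Q = (-8)³ = -512)
G = 1 (G = 1² = 1)
G*Q = 1*(-512) = -512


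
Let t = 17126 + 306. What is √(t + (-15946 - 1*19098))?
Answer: 2*I*√4403 ≈ 132.71*I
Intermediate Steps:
t = 17432
√(t + (-15946 - 1*19098)) = √(17432 + (-15946 - 1*19098)) = √(17432 + (-15946 - 19098)) = √(17432 - 35044) = √(-17612) = 2*I*√4403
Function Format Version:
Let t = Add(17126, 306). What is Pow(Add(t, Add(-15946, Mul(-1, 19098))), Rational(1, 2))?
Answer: Mul(2, I, Pow(4403, Rational(1, 2))) ≈ Mul(132.71, I)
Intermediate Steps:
t = 17432
Pow(Add(t, Add(-15946, Mul(-1, 19098))), Rational(1, 2)) = Pow(Add(17432, Add(-15946, Mul(-1, 19098))), Rational(1, 2)) = Pow(Add(17432, Add(-15946, -19098)), Rational(1, 2)) = Pow(Add(17432, -35044), Rational(1, 2)) = Pow(-17612, Rational(1, 2)) = Mul(2, I, Pow(4403, Rational(1, 2)))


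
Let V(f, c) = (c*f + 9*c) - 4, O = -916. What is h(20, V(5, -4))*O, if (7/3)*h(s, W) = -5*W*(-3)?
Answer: 2473200/7 ≈ 3.5331e+5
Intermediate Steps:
V(f, c) = -4 + 9*c + c*f (V(f, c) = (9*c + c*f) - 4 = -4 + 9*c + c*f)
h(s, W) = 45*W/7 (h(s, W) = 3*(-5*W*(-3))/7 = 3*(15*W)/7 = 45*W/7)
h(20, V(5, -4))*O = (45*(-4 + 9*(-4) - 4*5)/7)*(-916) = (45*(-4 - 36 - 20)/7)*(-916) = ((45/7)*(-60))*(-916) = -2700/7*(-916) = 2473200/7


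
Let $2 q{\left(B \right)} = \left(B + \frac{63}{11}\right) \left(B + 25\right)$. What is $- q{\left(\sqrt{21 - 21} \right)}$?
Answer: $- \frac{1575}{22} \approx -71.591$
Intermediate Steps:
$q{\left(B \right)} = \frac{\left(25 + B\right) \left(\frac{63}{11} + B\right)}{2}$ ($q{\left(B \right)} = \frac{\left(B + \frac{63}{11}\right) \left(B + 25\right)}{2} = \frac{\left(B + 63 \cdot \frac{1}{11}\right) \left(25 + B\right)}{2} = \frac{\left(B + \frac{63}{11}\right) \left(25 + B\right)}{2} = \frac{\left(\frac{63}{11} + B\right) \left(25 + B\right)}{2} = \frac{\left(25 + B\right) \left(\frac{63}{11} + B\right)}{2}$)
$- q{\left(\sqrt{21 - 21} \right)} = - (\frac{1575}{22} + \frac{\left(\sqrt{21 - 21}\right)^{2}}{2} + \frac{169 \sqrt{21 - 21}}{11}) = - (\frac{1575}{22} + \frac{\left(\sqrt{0}\right)^{2}}{2} + \frac{169 \sqrt{0}}{11}) = - (\frac{1575}{22} + \frac{0^{2}}{2} + \frac{169}{11} \cdot 0) = - (\frac{1575}{22} + \frac{1}{2} \cdot 0 + 0) = - (\frac{1575}{22} + 0 + 0) = \left(-1\right) \frac{1575}{22} = - \frac{1575}{22}$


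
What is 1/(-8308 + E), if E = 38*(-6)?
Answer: -1/8536 ≈ -0.00011715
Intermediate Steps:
E = -228
1/(-8308 + E) = 1/(-8308 - 228) = 1/(-8536) = -1/8536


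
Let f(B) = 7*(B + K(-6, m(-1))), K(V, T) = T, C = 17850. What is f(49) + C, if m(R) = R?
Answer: 18186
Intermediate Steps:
f(B) = -7 + 7*B (f(B) = 7*(B - 1) = 7*(-1 + B) = -7 + 7*B)
f(49) + C = (-7 + 7*49) + 17850 = (-7 + 343) + 17850 = 336 + 17850 = 18186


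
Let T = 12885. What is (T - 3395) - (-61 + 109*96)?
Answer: -913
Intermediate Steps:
(T - 3395) - (-61 + 109*96) = (12885 - 3395) - (-61 + 109*96) = 9490 - (-61 + 10464) = 9490 - 1*10403 = 9490 - 10403 = -913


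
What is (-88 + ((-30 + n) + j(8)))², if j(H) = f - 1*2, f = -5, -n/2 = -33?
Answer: 3481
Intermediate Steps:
n = 66 (n = -2*(-33) = 66)
j(H) = -7 (j(H) = -5 - 1*2 = -5 - 2 = -7)
(-88 + ((-30 + n) + j(8)))² = (-88 + ((-30 + 66) - 7))² = (-88 + (36 - 7))² = (-88 + 29)² = (-59)² = 3481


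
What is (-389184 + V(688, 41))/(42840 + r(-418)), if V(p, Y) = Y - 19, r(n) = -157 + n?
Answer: -389162/42265 ≈ -9.2077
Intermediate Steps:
V(p, Y) = -19 + Y
(-389184 + V(688, 41))/(42840 + r(-418)) = (-389184 + (-19 + 41))/(42840 + (-157 - 418)) = (-389184 + 22)/(42840 - 575) = -389162/42265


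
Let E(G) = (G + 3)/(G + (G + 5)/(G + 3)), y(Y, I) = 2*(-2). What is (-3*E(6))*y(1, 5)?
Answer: 972/65 ≈ 14.954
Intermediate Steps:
y(Y, I) = -4
E(G) = (3 + G)/(G + (5 + G)/(3 + G))
(-3*E(6))*y(1, 5) = -3*(3 + 6)**2/(5 + 6**2 + 4*6)*(-4) = -3*9**2/(5 + 36 + 24)*(-4) = -243/65*(-4) = 972/65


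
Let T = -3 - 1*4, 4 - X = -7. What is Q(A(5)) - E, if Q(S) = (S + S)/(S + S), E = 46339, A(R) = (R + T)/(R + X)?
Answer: -46338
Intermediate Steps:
X = 11 (X = 4 - 1*(-7) = 4 + 7 = 11)
T = -7 (T = -3 - 4 = -7)
A(R) = (-7 + R)/(11 + R) (A(R) = (R - 7)/(R + 11) = (-7 + R)/(11 + R))
Q(S) = 1 (Q(S) = (2*S)/((2*S)) = (2*S)*(1/(2*S)) = 1)
Q(A(5)) - E = 1 - 1*46339 = 1 - 46339 = -46338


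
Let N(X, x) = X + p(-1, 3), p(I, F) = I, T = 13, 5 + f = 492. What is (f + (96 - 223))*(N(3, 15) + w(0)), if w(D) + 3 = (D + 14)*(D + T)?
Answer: 65160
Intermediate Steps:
f = 487 (f = -5 + 492 = 487)
N(X, x) = -1 + X (N(X, x) = X - 1 = -1 + X)
w(D) = -3 + (13 + D)*(14 + D) (w(D) = -3 + (D + 14)*(D + 13) = -3 + (14 + D)*(13 + D) = -3 + (13 + D)*(14 + D))
(f + (96 - 223))*(N(3, 15) + w(0)) = (487 + (96 - 223))*((-1 + 3) + (179 + 0**2 + 27*0)) = (487 - 127)*(2 + (179 + 0 + 0)) = 360*(2 + 179) = 360*181 = 65160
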